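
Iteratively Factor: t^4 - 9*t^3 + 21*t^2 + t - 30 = (t + 1)*(t^3 - 10*t^2 + 31*t - 30) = (t - 2)*(t + 1)*(t^2 - 8*t + 15) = (t - 5)*(t - 2)*(t + 1)*(t - 3)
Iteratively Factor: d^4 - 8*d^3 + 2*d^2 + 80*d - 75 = (d + 3)*(d^3 - 11*d^2 + 35*d - 25) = (d - 5)*(d + 3)*(d^2 - 6*d + 5) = (d - 5)^2*(d + 3)*(d - 1)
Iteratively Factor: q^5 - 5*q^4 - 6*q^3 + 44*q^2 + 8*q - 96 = (q + 2)*(q^4 - 7*q^3 + 8*q^2 + 28*q - 48) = (q + 2)^2*(q^3 - 9*q^2 + 26*q - 24) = (q - 4)*(q + 2)^2*(q^2 - 5*q + 6) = (q - 4)*(q - 3)*(q + 2)^2*(q - 2)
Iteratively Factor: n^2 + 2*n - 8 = (n + 4)*(n - 2)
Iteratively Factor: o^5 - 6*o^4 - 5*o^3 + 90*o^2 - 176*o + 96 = (o - 1)*(o^4 - 5*o^3 - 10*o^2 + 80*o - 96) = (o - 4)*(o - 1)*(o^3 - o^2 - 14*o + 24) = (o - 4)*(o - 2)*(o - 1)*(o^2 + o - 12) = (o - 4)*(o - 3)*(o - 2)*(o - 1)*(o + 4)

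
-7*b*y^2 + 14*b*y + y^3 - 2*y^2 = y*(-7*b + y)*(y - 2)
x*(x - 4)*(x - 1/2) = x^3 - 9*x^2/2 + 2*x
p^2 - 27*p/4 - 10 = (p - 8)*(p + 5/4)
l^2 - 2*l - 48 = (l - 8)*(l + 6)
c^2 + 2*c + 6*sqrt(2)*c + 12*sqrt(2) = (c + 2)*(c + 6*sqrt(2))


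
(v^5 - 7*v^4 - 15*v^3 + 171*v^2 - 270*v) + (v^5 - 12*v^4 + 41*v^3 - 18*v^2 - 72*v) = 2*v^5 - 19*v^4 + 26*v^3 + 153*v^2 - 342*v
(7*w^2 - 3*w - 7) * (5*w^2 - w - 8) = 35*w^4 - 22*w^3 - 88*w^2 + 31*w + 56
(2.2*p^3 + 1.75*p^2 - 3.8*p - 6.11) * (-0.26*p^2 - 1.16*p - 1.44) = -0.572*p^5 - 3.007*p^4 - 4.21*p^3 + 3.4766*p^2 + 12.5596*p + 8.7984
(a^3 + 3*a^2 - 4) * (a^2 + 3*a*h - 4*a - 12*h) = a^5 + 3*a^4*h - a^4 - 3*a^3*h - 12*a^3 - 36*a^2*h - 4*a^2 - 12*a*h + 16*a + 48*h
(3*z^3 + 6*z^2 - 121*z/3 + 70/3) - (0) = 3*z^3 + 6*z^2 - 121*z/3 + 70/3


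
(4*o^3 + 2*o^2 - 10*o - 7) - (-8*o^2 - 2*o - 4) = 4*o^3 + 10*o^2 - 8*o - 3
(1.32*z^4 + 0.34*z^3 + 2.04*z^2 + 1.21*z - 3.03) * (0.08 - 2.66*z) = -3.5112*z^5 - 0.7988*z^4 - 5.3992*z^3 - 3.0554*z^2 + 8.1566*z - 0.2424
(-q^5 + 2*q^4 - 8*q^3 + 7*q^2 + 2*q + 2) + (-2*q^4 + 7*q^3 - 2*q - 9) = -q^5 - q^3 + 7*q^2 - 7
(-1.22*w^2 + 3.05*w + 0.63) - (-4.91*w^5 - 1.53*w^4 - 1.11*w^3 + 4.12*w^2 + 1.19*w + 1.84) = 4.91*w^5 + 1.53*w^4 + 1.11*w^3 - 5.34*w^2 + 1.86*w - 1.21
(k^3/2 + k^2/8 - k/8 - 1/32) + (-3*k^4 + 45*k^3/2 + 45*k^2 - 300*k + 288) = -3*k^4 + 23*k^3 + 361*k^2/8 - 2401*k/8 + 9215/32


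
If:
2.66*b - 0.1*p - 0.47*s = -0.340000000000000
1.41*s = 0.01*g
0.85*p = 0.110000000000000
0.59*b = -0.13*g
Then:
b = -0.12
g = 0.55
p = 0.13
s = 0.00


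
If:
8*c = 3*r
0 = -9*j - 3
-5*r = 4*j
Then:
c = 1/10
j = -1/3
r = 4/15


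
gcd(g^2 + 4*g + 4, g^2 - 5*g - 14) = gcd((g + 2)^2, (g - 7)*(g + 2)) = g + 2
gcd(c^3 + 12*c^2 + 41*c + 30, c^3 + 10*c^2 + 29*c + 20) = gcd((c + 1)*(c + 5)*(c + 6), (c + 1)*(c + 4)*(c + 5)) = c^2 + 6*c + 5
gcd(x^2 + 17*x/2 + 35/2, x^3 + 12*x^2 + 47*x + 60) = x + 5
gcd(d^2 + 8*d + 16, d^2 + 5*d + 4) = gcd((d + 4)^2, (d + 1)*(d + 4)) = d + 4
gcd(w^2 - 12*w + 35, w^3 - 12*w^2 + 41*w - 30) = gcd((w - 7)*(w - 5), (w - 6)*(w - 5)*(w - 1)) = w - 5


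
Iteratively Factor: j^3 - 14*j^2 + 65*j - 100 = (j - 4)*(j^2 - 10*j + 25) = (j - 5)*(j - 4)*(j - 5)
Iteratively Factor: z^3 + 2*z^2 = (z + 2)*(z^2) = z*(z + 2)*(z)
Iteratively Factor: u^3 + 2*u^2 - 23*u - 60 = (u + 3)*(u^2 - u - 20) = (u - 5)*(u + 3)*(u + 4)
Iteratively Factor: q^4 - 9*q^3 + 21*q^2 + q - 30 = (q - 3)*(q^3 - 6*q^2 + 3*q + 10) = (q - 5)*(q - 3)*(q^2 - q - 2) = (q - 5)*(q - 3)*(q - 2)*(q + 1)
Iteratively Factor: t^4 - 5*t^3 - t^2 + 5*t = (t + 1)*(t^3 - 6*t^2 + 5*t) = (t - 5)*(t + 1)*(t^2 - t) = t*(t - 5)*(t + 1)*(t - 1)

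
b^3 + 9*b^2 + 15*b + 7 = (b + 1)^2*(b + 7)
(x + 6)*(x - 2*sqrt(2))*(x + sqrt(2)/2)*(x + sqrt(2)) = x^4 - sqrt(2)*x^3/2 + 6*x^3 - 5*x^2 - 3*sqrt(2)*x^2 - 30*x - 2*sqrt(2)*x - 12*sqrt(2)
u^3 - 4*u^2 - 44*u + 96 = (u - 8)*(u - 2)*(u + 6)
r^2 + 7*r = r*(r + 7)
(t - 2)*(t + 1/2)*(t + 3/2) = t^3 - 13*t/4 - 3/2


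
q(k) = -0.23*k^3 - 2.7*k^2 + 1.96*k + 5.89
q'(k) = -0.69*k^2 - 5.4*k + 1.96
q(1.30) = 3.37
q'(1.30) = -6.23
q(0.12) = 6.09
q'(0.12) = 1.30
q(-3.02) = -18.32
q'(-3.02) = 11.97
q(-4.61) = -37.99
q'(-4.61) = 12.19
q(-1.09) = 0.84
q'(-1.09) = 7.03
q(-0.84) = 2.47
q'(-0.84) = 6.01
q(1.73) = 0.01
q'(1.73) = -9.45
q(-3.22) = -20.74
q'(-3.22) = 12.19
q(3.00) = -18.74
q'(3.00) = -20.45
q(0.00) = 5.89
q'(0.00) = 1.96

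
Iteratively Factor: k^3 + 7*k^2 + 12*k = (k + 3)*(k^2 + 4*k) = k*(k + 3)*(k + 4)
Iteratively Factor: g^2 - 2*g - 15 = (g - 5)*(g + 3)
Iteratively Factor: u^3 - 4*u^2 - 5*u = (u + 1)*(u^2 - 5*u) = u*(u + 1)*(u - 5)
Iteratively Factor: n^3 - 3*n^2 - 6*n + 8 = (n - 4)*(n^2 + n - 2) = (n - 4)*(n - 1)*(n + 2)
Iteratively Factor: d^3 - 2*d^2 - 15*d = (d + 3)*(d^2 - 5*d) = (d - 5)*(d + 3)*(d)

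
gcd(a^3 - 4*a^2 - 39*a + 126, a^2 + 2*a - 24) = a + 6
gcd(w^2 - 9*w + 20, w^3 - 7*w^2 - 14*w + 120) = w - 5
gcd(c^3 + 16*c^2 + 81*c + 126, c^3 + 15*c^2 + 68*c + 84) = c^2 + 13*c + 42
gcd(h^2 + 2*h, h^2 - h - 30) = 1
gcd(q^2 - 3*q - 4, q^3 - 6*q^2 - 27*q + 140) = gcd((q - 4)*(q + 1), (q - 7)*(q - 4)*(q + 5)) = q - 4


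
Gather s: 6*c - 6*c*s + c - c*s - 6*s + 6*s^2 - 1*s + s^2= 7*c + 7*s^2 + s*(-7*c - 7)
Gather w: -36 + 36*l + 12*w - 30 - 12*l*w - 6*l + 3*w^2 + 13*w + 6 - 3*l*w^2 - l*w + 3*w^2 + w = 30*l + w^2*(6 - 3*l) + w*(26 - 13*l) - 60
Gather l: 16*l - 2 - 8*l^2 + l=-8*l^2 + 17*l - 2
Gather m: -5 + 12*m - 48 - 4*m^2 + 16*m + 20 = -4*m^2 + 28*m - 33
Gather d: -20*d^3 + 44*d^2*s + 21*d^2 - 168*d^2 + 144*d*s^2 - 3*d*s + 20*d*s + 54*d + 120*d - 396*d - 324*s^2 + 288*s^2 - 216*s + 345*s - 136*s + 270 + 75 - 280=-20*d^3 + d^2*(44*s - 147) + d*(144*s^2 + 17*s - 222) - 36*s^2 - 7*s + 65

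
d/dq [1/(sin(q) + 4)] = -cos(q)/(sin(q) + 4)^2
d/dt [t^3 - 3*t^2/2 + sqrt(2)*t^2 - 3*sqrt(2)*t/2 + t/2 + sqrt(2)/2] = 3*t^2 - 3*t + 2*sqrt(2)*t - 3*sqrt(2)/2 + 1/2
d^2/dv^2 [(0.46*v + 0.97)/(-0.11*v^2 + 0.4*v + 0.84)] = ((0.22*v - 0.4)*(0.44*v - 0.8)*(0.46*v + 0.97) + (0.3036*v - 0.1546)*(-0.11*v^2 + 0.4*v + 0.84))/(-0.11*v^2 + 0.4*v + 0.84)^3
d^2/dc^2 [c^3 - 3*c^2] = 6*c - 6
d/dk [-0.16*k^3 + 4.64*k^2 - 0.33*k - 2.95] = -0.48*k^2 + 9.28*k - 0.33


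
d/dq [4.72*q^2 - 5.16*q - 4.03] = 9.44*q - 5.16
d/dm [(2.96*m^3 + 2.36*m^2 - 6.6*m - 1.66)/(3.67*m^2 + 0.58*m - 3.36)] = (10.8632*m^4 + 3.4336*m^3 - 4.246*m^2 - 3.6748*m + 23.1388)/(13.4689*m^4 + 4.2572*m^3 - 24.326*m^2 - 3.8976*m + 11.2896)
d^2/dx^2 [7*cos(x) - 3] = -7*cos(x)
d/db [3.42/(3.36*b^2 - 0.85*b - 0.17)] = (2.907 - 22.9824*b)/(-3.36*b^2 + 0.85*b + 0.17)^2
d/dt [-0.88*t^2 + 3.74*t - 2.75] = 3.74 - 1.76*t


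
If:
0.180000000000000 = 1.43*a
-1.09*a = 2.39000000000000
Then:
No Solution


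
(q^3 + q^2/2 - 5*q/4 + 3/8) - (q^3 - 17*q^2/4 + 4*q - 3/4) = 19*q^2/4 - 21*q/4 + 9/8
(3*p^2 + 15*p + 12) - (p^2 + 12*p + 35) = 2*p^2 + 3*p - 23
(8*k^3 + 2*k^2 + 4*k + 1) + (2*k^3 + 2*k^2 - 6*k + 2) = 10*k^3 + 4*k^2 - 2*k + 3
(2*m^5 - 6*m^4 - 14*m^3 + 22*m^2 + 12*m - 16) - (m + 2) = 2*m^5 - 6*m^4 - 14*m^3 + 22*m^2 + 11*m - 18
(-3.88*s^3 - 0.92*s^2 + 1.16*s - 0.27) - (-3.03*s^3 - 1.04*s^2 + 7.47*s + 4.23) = -0.85*s^3 + 0.12*s^2 - 6.31*s - 4.5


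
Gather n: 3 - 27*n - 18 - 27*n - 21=-54*n - 36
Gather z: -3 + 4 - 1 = 0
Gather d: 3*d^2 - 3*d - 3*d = 3*d^2 - 6*d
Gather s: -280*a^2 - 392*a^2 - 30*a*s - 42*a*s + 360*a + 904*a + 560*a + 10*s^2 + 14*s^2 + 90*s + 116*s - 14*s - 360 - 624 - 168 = -672*a^2 + 1824*a + 24*s^2 + s*(192 - 72*a) - 1152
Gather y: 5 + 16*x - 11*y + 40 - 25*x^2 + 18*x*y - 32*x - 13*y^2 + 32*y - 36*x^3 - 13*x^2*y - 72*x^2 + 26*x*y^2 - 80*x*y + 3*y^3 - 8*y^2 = -36*x^3 - 97*x^2 - 16*x + 3*y^3 + y^2*(26*x - 21) + y*(-13*x^2 - 62*x + 21) + 45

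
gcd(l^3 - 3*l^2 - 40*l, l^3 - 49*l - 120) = l^2 - 3*l - 40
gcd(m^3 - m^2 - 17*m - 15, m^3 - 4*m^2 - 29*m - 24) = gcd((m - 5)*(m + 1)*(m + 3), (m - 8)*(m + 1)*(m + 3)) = m^2 + 4*m + 3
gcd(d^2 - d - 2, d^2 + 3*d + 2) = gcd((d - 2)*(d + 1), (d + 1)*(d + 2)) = d + 1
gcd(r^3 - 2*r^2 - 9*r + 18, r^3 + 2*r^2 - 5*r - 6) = r^2 + r - 6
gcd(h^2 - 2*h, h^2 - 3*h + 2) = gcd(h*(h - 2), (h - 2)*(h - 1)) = h - 2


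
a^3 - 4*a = a*(a - 2)*(a + 2)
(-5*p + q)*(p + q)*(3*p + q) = -15*p^3 - 17*p^2*q - p*q^2 + q^3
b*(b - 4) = b^2 - 4*b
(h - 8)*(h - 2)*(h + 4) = h^3 - 6*h^2 - 24*h + 64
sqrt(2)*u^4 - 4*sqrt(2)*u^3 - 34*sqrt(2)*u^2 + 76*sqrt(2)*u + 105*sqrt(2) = (u - 7)*(u - 3)*(u + 5)*(sqrt(2)*u + sqrt(2))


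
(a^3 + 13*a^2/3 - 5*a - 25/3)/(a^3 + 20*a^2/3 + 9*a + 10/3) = (3*a - 5)/(3*a + 2)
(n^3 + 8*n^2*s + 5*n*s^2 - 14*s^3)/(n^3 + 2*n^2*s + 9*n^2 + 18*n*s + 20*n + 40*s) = (n^2 + 6*n*s - 7*s^2)/(n^2 + 9*n + 20)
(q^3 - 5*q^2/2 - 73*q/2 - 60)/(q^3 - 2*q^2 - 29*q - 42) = (q^2 - 11*q/2 - 20)/(q^2 - 5*q - 14)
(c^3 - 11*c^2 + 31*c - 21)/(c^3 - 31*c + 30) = (c^2 - 10*c + 21)/(c^2 + c - 30)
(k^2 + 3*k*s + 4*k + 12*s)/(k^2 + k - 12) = (k + 3*s)/(k - 3)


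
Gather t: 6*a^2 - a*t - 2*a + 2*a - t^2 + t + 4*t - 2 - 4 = 6*a^2 - t^2 + t*(5 - a) - 6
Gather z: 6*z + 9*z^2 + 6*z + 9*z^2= 18*z^2 + 12*z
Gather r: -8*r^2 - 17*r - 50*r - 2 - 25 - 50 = -8*r^2 - 67*r - 77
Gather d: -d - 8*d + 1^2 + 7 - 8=-9*d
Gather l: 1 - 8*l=1 - 8*l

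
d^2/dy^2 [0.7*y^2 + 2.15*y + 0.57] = 1.40000000000000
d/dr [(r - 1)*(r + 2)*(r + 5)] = 3*r^2 + 12*r + 3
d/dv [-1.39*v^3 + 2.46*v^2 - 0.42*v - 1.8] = -4.17*v^2 + 4.92*v - 0.42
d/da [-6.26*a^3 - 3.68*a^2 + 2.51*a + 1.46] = -18.78*a^2 - 7.36*a + 2.51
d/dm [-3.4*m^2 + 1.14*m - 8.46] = 1.14 - 6.8*m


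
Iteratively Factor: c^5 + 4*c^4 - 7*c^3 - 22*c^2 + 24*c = (c)*(c^4 + 4*c^3 - 7*c^2 - 22*c + 24) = c*(c - 2)*(c^3 + 6*c^2 + 5*c - 12) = c*(c - 2)*(c - 1)*(c^2 + 7*c + 12) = c*(c - 2)*(c - 1)*(c + 3)*(c + 4)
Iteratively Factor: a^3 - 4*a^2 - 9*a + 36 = (a + 3)*(a^2 - 7*a + 12) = (a - 3)*(a + 3)*(a - 4)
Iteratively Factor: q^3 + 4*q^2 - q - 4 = (q + 4)*(q^2 - 1) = (q + 1)*(q + 4)*(q - 1)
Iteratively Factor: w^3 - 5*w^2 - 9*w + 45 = (w - 5)*(w^2 - 9) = (w - 5)*(w + 3)*(w - 3)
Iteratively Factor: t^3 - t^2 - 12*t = (t)*(t^2 - t - 12) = t*(t + 3)*(t - 4)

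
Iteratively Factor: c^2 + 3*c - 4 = (c + 4)*(c - 1)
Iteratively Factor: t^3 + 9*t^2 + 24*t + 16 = (t + 4)*(t^2 + 5*t + 4) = (t + 4)^2*(t + 1)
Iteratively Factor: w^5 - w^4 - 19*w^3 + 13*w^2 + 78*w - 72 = (w - 2)*(w^4 + w^3 - 17*w^2 - 21*w + 36) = (w - 2)*(w + 3)*(w^3 - 2*w^2 - 11*w + 12) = (w - 4)*(w - 2)*(w + 3)*(w^2 + 2*w - 3) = (w - 4)*(w - 2)*(w - 1)*(w + 3)*(w + 3)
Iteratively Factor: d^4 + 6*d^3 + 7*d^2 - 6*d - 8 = (d - 1)*(d^3 + 7*d^2 + 14*d + 8) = (d - 1)*(d + 4)*(d^2 + 3*d + 2) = (d - 1)*(d + 2)*(d + 4)*(d + 1)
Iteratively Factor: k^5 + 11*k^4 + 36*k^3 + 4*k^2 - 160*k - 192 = (k + 4)*(k^4 + 7*k^3 + 8*k^2 - 28*k - 48) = (k - 2)*(k + 4)*(k^3 + 9*k^2 + 26*k + 24) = (k - 2)*(k + 2)*(k + 4)*(k^2 + 7*k + 12) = (k - 2)*(k + 2)*(k + 4)^2*(k + 3)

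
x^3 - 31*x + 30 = (x - 5)*(x - 1)*(x + 6)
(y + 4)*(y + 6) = y^2 + 10*y + 24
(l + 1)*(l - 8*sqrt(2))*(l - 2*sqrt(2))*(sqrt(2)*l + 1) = sqrt(2)*l^4 - 19*l^3 + sqrt(2)*l^3 - 19*l^2 + 22*sqrt(2)*l^2 + 22*sqrt(2)*l + 32*l + 32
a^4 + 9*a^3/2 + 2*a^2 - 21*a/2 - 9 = (a - 3/2)*(a + 1)*(a + 2)*(a + 3)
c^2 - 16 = (c - 4)*(c + 4)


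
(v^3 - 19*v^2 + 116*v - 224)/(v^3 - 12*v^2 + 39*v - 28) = (v - 8)/(v - 1)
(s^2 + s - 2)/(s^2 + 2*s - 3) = (s + 2)/(s + 3)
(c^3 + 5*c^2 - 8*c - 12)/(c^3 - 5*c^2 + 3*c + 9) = (c^2 + 4*c - 12)/(c^2 - 6*c + 9)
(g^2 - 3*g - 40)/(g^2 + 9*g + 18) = (g^2 - 3*g - 40)/(g^2 + 9*g + 18)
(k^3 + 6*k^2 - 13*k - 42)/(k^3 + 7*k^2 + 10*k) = (k^2 + 4*k - 21)/(k*(k + 5))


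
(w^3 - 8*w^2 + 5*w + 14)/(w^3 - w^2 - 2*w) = (w - 7)/w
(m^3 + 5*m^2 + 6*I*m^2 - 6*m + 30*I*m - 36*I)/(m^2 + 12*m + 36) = (m^2 + m*(-1 + 6*I) - 6*I)/(m + 6)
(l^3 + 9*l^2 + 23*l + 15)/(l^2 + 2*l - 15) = (l^2 + 4*l + 3)/(l - 3)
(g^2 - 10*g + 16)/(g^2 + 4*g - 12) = (g - 8)/(g + 6)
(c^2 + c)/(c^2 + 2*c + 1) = c/(c + 1)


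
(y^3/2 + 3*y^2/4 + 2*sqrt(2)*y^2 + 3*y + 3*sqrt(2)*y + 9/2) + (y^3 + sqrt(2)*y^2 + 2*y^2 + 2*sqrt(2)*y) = 3*y^3/2 + 11*y^2/4 + 3*sqrt(2)*y^2 + 3*y + 5*sqrt(2)*y + 9/2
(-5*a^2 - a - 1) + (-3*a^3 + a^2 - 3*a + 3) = -3*a^3 - 4*a^2 - 4*a + 2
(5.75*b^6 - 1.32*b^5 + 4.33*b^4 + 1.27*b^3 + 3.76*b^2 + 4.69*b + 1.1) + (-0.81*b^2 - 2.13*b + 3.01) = 5.75*b^6 - 1.32*b^5 + 4.33*b^4 + 1.27*b^3 + 2.95*b^2 + 2.56*b + 4.11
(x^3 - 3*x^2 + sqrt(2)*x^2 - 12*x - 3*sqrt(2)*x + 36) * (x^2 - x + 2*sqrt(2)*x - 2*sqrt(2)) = x^5 - 4*x^4 + 3*sqrt(2)*x^4 - 12*sqrt(2)*x^3 - 5*x^3 - 15*sqrt(2)*x^2 + 32*x^2 - 24*x + 96*sqrt(2)*x - 72*sqrt(2)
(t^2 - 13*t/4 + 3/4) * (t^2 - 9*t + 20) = t^4 - 49*t^3/4 + 50*t^2 - 287*t/4 + 15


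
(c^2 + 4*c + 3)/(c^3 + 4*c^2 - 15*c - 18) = (c + 3)/(c^2 + 3*c - 18)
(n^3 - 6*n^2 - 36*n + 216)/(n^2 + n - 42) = (n^2 - 36)/(n + 7)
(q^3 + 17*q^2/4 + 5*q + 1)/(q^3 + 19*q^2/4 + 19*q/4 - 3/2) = (4*q^2 + 9*q + 2)/(4*q^2 + 11*q - 3)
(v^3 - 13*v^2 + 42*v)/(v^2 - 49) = v*(v - 6)/(v + 7)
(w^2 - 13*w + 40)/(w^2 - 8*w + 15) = (w - 8)/(w - 3)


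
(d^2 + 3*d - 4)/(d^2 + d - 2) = (d + 4)/(d + 2)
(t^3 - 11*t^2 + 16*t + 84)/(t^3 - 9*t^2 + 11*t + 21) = (t^2 - 4*t - 12)/(t^2 - 2*t - 3)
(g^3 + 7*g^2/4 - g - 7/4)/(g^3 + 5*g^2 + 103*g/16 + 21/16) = 4*(g^2 - 1)/(4*g^2 + 13*g + 3)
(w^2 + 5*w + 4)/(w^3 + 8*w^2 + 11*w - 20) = (w + 1)/(w^2 + 4*w - 5)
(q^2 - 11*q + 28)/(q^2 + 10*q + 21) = (q^2 - 11*q + 28)/(q^2 + 10*q + 21)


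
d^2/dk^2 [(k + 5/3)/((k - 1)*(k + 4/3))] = 2*(27*k^3 + 135*k^2 + 153*k + 77)/(27*k^6 + 27*k^5 - 99*k^4 - 71*k^3 + 132*k^2 + 48*k - 64)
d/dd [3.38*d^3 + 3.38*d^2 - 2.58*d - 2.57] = 10.14*d^2 + 6.76*d - 2.58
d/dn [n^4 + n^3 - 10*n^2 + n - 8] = 4*n^3 + 3*n^2 - 20*n + 1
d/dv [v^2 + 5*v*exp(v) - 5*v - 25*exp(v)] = 5*v*exp(v) + 2*v - 20*exp(v) - 5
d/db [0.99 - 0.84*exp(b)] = -0.84*exp(b)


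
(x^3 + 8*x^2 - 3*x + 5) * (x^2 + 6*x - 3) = x^5 + 14*x^4 + 42*x^3 - 37*x^2 + 39*x - 15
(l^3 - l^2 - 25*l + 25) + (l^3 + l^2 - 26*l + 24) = 2*l^3 - 51*l + 49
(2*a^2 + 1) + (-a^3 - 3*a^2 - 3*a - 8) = -a^3 - a^2 - 3*a - 7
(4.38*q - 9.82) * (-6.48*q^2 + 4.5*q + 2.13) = -28.3824*q^3 + 83.3436*q^2 - 34.8606*q - 20.9166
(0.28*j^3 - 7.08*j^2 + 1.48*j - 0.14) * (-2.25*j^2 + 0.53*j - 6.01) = -0.63*j^5 + 16.0784*j^4 - 8.7652*j^3 + 43.6502*j^2 - 8.969*j + 0.8414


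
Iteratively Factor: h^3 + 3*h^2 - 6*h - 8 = (h + 1)*(h^2 + 2*h - 8) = (h + 1)*(h + 4)*(h - 2)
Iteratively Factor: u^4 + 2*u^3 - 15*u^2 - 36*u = (u + 3)*(u^3 - u^2 - 12*u) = (u - 4)*(u + 3)*(u^2 + 3*u) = u*(u - 4)*(u + 3)*(u + 3)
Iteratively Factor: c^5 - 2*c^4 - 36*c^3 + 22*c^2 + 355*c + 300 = (c - 5)*(c^4 + 3*c^3 - 21*c^2 - 83*c - 60) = (c - 5)*(c + 4)*(c^3 - c^2 - 17*c - 15) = (c - 5)*(c + 1)*(c + 4)*(c^2 - 2*c - 15) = (c - 5)^2*(c + 1)*(c + 4)*(c + 3)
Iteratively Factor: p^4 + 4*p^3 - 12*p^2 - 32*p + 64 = (p - 2)*(p^3 + 6*p^2 - 32) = (p - 2)^2*(p^2 + 8*p + 16) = (p - 2)^2*(p + 4)*(p + 4)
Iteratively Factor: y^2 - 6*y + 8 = (y - 2)*(y - 4)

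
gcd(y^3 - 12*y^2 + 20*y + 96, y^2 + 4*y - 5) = 1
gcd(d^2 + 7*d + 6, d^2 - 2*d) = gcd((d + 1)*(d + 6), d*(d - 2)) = 1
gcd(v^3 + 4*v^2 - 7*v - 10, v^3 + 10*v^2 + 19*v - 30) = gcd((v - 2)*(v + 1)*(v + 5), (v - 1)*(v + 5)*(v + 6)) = v + 5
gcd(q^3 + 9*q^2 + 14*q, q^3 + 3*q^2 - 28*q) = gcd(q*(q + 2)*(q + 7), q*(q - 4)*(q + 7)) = q^2 + 7*q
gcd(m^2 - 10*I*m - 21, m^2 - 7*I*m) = m - 7*I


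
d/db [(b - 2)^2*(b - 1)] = (b - 2)*(3*b - 4)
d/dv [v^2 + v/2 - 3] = 2*v + 1/2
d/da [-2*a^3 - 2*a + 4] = -6*a^2 - 2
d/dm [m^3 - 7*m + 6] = 3*m^2 - 7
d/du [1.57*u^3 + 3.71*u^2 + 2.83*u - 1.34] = 4.71*u^2 + 7.42*u + 2.83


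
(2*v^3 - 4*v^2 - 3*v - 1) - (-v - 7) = 2*v^3 - 4*v^2 - 2*v + 6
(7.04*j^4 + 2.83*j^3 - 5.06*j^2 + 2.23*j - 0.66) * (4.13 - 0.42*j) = -2.9568*j^5 + 27.8866*j^4 + 13.8131*j^3 - 21.8344*j^2 + 9.4871*j - 2.7258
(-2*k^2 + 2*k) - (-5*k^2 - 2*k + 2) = 3*k^2 + 4*k - 2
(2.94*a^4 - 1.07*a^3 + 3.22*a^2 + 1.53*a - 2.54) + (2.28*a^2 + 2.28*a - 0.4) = 2.94*a^4 - 1.07*a^3 + 5.5*a^2 + 3.81*a - 2.94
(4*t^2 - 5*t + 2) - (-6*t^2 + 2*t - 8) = 10*t^2 - 7*t + 10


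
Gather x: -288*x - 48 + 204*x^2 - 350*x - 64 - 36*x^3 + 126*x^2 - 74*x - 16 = -36*x^3 + 330*x^2 - 712*x - 128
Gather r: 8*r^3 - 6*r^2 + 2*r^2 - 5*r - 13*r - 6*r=8*r^3 - 4*r^2 - 24*r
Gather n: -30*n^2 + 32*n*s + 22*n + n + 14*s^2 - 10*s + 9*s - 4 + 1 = -30*n^2 + n*(32*s + 23) + 14*s^2 - s - 3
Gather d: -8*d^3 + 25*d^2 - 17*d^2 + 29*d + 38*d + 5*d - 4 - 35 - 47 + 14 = -8*d^3 + 8*d^2 + 72*d - 72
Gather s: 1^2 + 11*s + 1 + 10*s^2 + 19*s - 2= 10*s^2 + 30*s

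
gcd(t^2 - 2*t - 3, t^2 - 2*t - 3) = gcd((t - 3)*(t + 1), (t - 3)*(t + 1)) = t^2 - 2*t - 3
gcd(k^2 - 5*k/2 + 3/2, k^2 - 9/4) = k - 3/2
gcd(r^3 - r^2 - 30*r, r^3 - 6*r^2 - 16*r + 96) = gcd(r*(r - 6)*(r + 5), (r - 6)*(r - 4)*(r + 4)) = r - 6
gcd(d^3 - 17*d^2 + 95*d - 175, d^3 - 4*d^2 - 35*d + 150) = d^2 - 10*d + 25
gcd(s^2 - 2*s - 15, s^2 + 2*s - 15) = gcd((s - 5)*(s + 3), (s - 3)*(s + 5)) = 1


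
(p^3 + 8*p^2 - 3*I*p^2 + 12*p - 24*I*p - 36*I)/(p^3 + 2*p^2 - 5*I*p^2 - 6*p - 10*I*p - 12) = (p + 6)/(p - 2*I)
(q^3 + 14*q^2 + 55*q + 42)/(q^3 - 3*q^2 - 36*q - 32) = (q^2 + 13*q + 42)/(q^2 - 4*q - 32)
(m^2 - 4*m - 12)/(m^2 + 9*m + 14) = (m - 6)/(m + 7)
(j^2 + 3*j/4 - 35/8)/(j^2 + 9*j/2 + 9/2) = (8*j^2 + 6*j - 35)/(4*(2*j^2 + 9*j + 9))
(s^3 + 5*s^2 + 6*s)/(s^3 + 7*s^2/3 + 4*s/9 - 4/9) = 9*s*(s + 3)/(9*s^2 + 3*s - 2)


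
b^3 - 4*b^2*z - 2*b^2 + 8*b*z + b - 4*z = (b - 1)^2*(b - 4*z)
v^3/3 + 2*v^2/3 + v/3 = v*(v/3 + 1/3)*(v + 1)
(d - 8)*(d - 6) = d^2 - 14*d + 48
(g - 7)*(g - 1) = g^2 - 8*g + 7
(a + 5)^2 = a^2 + 10*a + 25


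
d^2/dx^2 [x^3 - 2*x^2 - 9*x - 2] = 6*x - 4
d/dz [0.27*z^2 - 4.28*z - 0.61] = 0.54*z - 4.28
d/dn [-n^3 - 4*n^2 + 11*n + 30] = -3*n^2 - 8*n + 11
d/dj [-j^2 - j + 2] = -2*j - 1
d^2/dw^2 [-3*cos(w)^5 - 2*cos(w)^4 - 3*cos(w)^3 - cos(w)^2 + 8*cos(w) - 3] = 75*cos(w)^5 + 32*cos(w)^4 - 33*cos(w)^3 - 20*cos(w)^2 - 26*cos(w) - 2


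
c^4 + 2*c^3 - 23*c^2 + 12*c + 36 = (c - 3)*(c - 2)*(c + 1)*(c + 6)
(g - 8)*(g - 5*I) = g^2 - 8*g - 5*I*g + 40*I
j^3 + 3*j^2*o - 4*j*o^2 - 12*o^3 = (j - 2*o)*(j + 2*o)*(j + 3*o)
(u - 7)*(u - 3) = u^2 - 10*u + 21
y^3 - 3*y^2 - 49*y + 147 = (y - 7)*(y - 3)*(y + 7)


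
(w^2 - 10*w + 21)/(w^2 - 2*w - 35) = (w - 3)/(w + 5)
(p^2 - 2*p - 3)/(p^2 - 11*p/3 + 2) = 3*(p + 1)/(3*p - 2)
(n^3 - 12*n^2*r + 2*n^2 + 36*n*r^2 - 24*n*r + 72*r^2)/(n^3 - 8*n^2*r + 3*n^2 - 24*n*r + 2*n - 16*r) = (-n^2 + 12*n*r - 36*r^2)/(-n^2 + 8*n*r - n + 8*r)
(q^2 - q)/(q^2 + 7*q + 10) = q*(q - 1)/(q^2 + 7*q + 10)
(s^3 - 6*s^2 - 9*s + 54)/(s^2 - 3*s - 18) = s - 3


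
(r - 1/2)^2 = r^2 - r + 1/4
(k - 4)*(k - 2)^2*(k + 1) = k^4 - 7*k^3 + 12*k^2 + 4*k - 16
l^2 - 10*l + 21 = (l - 7)*(l - 3)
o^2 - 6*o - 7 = (o - 7)*(o + 1)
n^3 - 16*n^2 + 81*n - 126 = (n - 7)*(n - 6)*(n - 3)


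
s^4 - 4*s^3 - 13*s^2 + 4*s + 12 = (s - 6)*(s - 1)*(s + 1)*(s + 2)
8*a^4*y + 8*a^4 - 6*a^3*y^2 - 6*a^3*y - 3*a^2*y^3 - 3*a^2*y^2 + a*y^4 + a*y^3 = (-4*a + y)*(-a + y)*(2*a + y)*(a*y + a)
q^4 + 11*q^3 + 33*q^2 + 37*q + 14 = (q + 1)^2*(q + 2)*(q + 7)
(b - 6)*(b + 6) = b^2 - 36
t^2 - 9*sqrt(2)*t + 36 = (t - 6*sqrt(2))*(t - 3*sqrt(2))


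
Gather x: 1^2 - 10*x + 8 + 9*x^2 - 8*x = 9*x^2 - 18*x + 9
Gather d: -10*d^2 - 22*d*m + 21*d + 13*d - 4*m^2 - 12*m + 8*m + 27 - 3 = -10*d^2 + d*(34 - 22*m) - 4*m^2 - 4*m + 24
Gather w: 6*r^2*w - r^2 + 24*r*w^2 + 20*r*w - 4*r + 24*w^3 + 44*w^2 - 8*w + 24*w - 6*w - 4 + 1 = -r^2 - 4*r + 24*w^3 + w^2*(24*r + 44) + w*(6*r^2 + 20*r + 10) - 3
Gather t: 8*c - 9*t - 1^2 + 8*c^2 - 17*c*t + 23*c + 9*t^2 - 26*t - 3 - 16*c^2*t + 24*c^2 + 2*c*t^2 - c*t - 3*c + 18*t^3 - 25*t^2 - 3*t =32*c^2 + 28*c + 18*t^3 + t^2*(2*c - 16) + t*(-16*c^2 - 18*c - 38) - 4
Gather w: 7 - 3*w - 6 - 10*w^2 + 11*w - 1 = -10*w^2 + 8*w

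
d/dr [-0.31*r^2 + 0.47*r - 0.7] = 0.47 - 0.62*r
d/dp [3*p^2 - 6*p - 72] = 6*p - 6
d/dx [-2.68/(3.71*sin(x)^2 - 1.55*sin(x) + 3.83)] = (19.8856*sin(x) - 4.154)*cos(x)/(3.71*sin(x)^2 - 1.55*sin(x) + 3.83)^2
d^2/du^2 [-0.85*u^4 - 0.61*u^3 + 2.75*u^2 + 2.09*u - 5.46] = -10.2*u^2 - 3.66*u + 5.5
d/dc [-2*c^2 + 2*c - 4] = 2 - 4*c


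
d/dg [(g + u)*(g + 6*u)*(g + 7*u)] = 3*g^2 + 28*g*u + 55*u^2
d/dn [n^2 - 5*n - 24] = 2*n - 5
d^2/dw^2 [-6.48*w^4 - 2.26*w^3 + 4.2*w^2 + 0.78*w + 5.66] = -77.76*w^2 - 13.56*w + 8.4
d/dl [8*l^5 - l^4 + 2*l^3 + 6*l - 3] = 40*l^4 - 4*l^3 + 6*l^2 + 6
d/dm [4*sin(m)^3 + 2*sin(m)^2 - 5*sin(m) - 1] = (12*sin(m)^2 + 4*sin(m) - 5)*cos(m)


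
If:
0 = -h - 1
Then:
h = -1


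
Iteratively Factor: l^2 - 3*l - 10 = (l - 5)*(l + 2)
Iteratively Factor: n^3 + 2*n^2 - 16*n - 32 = (n + 4)*(n^2 - 2*n - 8) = (n + 2)*(n + 4)*(n - 4)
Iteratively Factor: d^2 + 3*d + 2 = (d + 1)*(d + 2)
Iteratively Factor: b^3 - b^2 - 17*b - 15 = (b + 3)*(b^2 - 4*b - 5) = (b - 5)*(b + 3)*(b + 1)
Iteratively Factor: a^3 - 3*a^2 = (a)*(a^2 - 3*a) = a^2*(a - 3)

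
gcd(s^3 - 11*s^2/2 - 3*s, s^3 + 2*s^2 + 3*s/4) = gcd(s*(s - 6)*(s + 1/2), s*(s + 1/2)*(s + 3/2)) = s^2 + s/2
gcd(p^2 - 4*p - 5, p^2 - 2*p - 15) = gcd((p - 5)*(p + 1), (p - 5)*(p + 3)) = p - 5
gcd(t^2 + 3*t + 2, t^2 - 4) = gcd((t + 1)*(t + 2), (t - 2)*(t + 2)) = t + 2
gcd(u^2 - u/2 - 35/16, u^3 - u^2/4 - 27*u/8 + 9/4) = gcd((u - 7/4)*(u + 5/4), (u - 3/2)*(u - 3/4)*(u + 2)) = 1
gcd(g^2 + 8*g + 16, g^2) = 1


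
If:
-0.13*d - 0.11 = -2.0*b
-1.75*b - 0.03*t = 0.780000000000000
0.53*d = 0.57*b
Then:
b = 0.06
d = 0.06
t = -29.45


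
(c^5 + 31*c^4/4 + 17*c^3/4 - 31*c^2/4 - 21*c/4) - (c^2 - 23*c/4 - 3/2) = c^5 + 31*c^4/4 + 17*c^3/4 - 35*c^2/4 + c/2 + 3/2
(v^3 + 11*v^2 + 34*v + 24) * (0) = 0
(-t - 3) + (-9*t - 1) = -10*t - 4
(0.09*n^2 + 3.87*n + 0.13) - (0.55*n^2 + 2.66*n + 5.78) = -0.46*n^2 + 1.21*n - 5.65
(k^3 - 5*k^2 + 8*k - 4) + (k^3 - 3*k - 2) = 2*k^3 - 5*k^2 + 5*k - 6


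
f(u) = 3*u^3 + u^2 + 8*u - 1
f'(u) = 9*u^2 + 2*u + 8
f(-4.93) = -375.60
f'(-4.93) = 216.88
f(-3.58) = -154.47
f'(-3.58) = 116.19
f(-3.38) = -132.46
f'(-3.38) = 104.06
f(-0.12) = -1.95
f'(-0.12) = 7.89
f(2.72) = 88.53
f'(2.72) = 80.03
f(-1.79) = -29.32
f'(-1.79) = 33.26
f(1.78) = 33.33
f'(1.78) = 40.08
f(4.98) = 434.16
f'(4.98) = 241.16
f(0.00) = -1.00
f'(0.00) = 8.00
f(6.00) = 731.00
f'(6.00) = 344.00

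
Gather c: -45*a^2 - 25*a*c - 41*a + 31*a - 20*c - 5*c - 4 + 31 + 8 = -45*a^2 - 10*a + c*(-25*a - 25) + 35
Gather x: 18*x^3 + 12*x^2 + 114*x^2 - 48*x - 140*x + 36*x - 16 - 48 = 18*x^3 + 126*x^2 - 152*x - 64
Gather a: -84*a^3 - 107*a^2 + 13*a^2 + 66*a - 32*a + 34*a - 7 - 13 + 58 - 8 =-84*a^3 - 94*a^2 + 68*a + 30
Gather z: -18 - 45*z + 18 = -45*z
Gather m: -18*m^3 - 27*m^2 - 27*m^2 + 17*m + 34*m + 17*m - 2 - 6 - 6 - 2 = -18*m^3 - 54*m^2 + 68*m - 16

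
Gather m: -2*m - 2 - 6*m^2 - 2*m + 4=-6*m^2 - 4*m + 2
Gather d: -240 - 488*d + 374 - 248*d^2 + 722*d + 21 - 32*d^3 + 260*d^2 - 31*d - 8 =-32*d^3 + 12*d^2 + 203*d + 147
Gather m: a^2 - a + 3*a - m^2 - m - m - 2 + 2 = a^2 + 2*a - m^2 - 2*m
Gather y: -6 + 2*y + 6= 2*y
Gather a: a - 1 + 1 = a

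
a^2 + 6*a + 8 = (a + 2)*(a + 4)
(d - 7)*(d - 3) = d^2 - 10*d + 21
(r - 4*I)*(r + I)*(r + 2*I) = r^3 - I*r^2 + 10*r + 8*I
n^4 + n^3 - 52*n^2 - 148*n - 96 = (n - 8)*(n + 1)*(n + 2)*(n + 6)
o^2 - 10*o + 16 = (o - 8)*(o - 2)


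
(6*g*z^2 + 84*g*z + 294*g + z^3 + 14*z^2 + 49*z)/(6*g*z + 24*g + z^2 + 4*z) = (z^2 + 14*z + 49)/(z + 4)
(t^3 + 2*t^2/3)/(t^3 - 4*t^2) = (t + 2/3)/(t - 4)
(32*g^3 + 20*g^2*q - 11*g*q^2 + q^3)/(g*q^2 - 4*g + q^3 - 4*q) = (32*g^2 - 12*g*q + q^2)/(q^2 - 4)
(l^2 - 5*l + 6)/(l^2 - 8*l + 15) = (l - 2)/(l - 5)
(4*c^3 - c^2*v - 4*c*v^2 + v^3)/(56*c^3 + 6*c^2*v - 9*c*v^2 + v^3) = (-c^2 + v^2)/(-14*c^2 - 5*c*v + v^2)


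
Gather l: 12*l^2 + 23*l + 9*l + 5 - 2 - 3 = 12*l^2 + 32*l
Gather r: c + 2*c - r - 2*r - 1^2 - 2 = 3*c - 3*r - 3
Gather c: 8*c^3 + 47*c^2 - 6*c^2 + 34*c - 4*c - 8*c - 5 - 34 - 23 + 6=8*c^3 + 41*c^2 + 22*c - 56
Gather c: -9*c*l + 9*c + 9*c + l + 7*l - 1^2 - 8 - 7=c*(18 - 9*l) + 8*l - 16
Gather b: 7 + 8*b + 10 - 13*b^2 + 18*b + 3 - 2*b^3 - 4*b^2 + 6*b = -2*b^3 - 17*b^2 + 32*b + 20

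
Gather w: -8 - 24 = -32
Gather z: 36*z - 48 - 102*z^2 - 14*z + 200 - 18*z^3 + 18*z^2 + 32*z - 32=-18*z^3 - 84*z^2 + 54*z + 120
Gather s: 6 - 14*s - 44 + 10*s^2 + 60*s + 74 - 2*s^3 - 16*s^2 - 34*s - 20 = -2*s^3 - 6*s^2 + 12*s + 16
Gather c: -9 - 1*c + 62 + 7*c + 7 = 6*c + 60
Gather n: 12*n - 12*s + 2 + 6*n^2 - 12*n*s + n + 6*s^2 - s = 6*n^2 + n*(13 - 12*s) + 6*s^2 - 13*s + 2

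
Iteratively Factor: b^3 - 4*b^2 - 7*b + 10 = (b - 1)*(b^2 - 3*b - 10) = (b - 5)*(b - 1)*(b + 2)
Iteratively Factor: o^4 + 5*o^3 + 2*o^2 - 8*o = (o - 1)*(o^3 + 6*o^2 + 8*o) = (o - 1)*(o + 4)*(o^2 + 2*o) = o*(o - 1)*(o + 4)*(o + 2)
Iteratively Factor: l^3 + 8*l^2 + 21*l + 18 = (l + 3)*(l^2 + 5*l + 6) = (l + 3)^2*(l + 2)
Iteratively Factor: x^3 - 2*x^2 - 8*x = (x - 4)*(x^2 + 2*x) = x*(x - 4)*(x + 2)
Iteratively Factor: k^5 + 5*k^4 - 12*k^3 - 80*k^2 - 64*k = (k + 1)*(k^4 + 4*k^3 - 16*k^2 - 64*k) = (k - 4)*(k + 1)*(k^3 + 8*k^2 + 16*k) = (k - 4)*(k + 1)*(k + 4)*(k^2 + 4*k) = k*(k - 4)*(k + 1)*(k + 4)*(k + 4)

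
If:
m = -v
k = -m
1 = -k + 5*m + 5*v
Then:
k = -1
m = 1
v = -1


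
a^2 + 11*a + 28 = (a + 4)*(a + 7)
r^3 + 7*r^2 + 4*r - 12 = (r - 1)*(r + 2)*(r + 6)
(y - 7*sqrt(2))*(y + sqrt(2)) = y^2 - 6*sqrt(2)*y - 14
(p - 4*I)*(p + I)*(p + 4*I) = p^3 + I*p^2 + 16*p + 16*I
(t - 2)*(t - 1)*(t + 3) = t^3 - 7*t + 6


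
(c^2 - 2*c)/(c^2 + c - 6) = c/(c + 3)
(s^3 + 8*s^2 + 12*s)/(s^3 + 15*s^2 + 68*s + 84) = s/(s + 7)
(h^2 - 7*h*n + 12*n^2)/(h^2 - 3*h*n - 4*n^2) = (h - 3*n)/(h + n)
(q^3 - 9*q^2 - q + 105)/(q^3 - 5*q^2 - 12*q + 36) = (q^2 - 12*q + 35)/(q^2 - 8*q + 12)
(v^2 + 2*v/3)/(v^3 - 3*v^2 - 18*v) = (v + 2/3)/(v^2 - 3*v - 18)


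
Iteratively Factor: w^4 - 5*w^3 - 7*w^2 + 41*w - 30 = (w - 5)*(w^3 - 7*w + 6) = (w - 5)*(w + 3)*(w^2 - 3*w + 2) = (w - 5)*(w - 2)*(w + 3)*(w - 1)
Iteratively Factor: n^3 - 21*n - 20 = (n + 1)*(n^2 - n - 20) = (n + 1)*(n + 4)*(n - 5)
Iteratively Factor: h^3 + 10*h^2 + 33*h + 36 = (h + 3)*(h^2 + 7*h + 12) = (h + 3)^2*(h + 4)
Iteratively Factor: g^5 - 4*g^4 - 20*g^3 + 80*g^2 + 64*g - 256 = (g - 4)*(g^4 - 20*g^2 + 64) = (g - 4)^2*(g^3 + 4*g^2 - 4*g - 16) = (g - 4)^2*(g - 2)*(g^2 + 6*g + 8) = (g - 4)^2*(g - 2)*(g + 4)*(g + 2)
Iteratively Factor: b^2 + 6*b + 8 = (b + 4)*(b + 2)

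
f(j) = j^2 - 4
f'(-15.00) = -30.00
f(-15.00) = 221.00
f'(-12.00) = -24.00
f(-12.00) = 140.00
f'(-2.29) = -4.58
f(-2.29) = 1.24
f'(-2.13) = -4.26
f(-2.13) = 0.54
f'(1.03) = 2.06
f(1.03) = -2.94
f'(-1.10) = -2.20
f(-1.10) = -2.79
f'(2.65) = 5.30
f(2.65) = 3.02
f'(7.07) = 14.14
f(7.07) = 45.98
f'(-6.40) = -12.80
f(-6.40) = 36.96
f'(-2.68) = -5.36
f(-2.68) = 3.18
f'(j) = 2*j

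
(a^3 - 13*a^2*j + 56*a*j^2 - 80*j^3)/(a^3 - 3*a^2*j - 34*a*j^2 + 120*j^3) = (a - 4*j)/(a + 6*j)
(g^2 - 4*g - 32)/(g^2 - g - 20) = (g - 8)/(g - 5)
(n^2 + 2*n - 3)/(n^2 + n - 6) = (n - 1)/(n - 2)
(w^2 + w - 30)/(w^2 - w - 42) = (w - 5)/(w - 7)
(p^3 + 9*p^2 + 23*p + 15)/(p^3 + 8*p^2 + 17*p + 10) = (p + 3)/(p + 2)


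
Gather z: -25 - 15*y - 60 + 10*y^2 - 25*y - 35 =10*y^2 - 40*y - 120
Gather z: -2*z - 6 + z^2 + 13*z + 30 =z^2 + 11*z + 24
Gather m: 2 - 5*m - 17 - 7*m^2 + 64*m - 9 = -7*m^2 + 59*m - 24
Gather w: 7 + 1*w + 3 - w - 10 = 0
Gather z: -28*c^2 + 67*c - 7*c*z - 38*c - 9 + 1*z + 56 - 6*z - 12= -28*c^2 + 29*c + z*(-7*c - 5) + 35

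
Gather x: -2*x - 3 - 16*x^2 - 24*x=-16*x^2 - 26*x - 3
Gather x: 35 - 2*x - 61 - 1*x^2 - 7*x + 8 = -x^2 - 9*x - 18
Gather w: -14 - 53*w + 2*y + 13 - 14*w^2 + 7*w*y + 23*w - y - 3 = -14*w^2 + w*(7*y - 30) + y - 4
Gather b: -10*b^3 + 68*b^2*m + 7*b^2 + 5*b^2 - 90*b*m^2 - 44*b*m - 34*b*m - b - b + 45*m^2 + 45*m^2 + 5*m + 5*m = -10*b^3 + b^2*(68*m + 12) + b*(-90*m^2 - 78*m - 2) + 90*m^2 + 10*m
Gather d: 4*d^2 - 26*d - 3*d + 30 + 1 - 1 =4*d^2 - 29*d + 30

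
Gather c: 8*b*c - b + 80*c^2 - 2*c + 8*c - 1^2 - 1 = -b + 80*c^2 + c*(8*b + 6) - 2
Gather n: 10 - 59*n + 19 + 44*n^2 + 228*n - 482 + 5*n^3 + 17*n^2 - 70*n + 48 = 5*n^3 + 61*n^2 + 99*n - 405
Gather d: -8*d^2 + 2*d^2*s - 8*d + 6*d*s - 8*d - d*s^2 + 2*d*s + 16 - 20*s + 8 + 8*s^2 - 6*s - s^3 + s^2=d^2*(2*s - 8) + d*(-s^2 + 8*s - 16) - s^3 + 9*s^2 - 26*s + 24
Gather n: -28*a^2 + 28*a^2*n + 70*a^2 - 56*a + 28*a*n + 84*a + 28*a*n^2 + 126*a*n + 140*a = 42*a^2 + 28*a*n^2 + 168*a + n*(28*a^2 + 154*a)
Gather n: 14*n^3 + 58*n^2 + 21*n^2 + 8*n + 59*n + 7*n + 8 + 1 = 14*n^3 + 79*n^2 + 74*n + 9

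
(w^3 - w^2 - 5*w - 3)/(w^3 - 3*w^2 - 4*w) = (w^2 - 2*w - 3)/(w*(w - 4))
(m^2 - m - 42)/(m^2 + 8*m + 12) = (m - 7)/(m + 2)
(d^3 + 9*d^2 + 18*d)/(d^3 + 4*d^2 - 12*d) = (d + 3)/(d - 2)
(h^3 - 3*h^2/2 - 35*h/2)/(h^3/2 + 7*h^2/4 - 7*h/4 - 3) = 2*h*(2*h^2 - 3*h - 35)/(2*h^3 + 7*h^2 - 7*h - 12)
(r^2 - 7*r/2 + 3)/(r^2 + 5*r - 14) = (r - 3/2)/(r + 7)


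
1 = 1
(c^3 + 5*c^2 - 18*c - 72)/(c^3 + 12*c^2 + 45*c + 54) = (c - 4)/(c + 3)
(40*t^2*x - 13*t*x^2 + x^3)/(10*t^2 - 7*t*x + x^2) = x*(-8*t + x)/(-2*t + x)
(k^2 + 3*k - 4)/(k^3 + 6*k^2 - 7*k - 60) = (k - 1)/(k^2 + 2*k - 15)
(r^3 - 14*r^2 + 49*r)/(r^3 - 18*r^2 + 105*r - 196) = r/(r - 4)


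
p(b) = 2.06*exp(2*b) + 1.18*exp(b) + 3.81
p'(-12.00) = 0.00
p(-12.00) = 3.81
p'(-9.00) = 0.00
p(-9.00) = 3.81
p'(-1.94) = 0.25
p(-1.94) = 4.02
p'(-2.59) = 0.11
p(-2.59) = 3.91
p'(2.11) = 290.03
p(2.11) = 153.69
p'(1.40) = 72.54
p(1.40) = 42.47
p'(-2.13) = 0.20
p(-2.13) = 3.98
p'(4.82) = 63459.73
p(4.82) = 31806.82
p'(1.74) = 140.46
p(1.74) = 77.40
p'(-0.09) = 4.52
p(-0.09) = 6.61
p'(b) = 4.12*exp(2*b) + 1.18*exp(b)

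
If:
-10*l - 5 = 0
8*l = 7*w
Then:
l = -1/2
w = -4/7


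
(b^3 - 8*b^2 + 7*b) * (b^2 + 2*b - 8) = b^5 - 6*b^4 - 17*b^3 + 78*b^2 - 56*b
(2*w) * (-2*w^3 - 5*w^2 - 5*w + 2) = -4*w^4 - 10*w^3 - 10*w^2 + 4*w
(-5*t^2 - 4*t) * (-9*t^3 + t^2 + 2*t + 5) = 45*t^5 + 31*t^4 - 14*t^3 - 33*t^2 - 20*t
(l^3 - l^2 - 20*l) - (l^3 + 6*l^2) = -7*l^2 - 20*l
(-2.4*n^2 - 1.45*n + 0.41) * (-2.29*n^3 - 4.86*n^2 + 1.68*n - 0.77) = 5.496*n^5 + 14.9845*n^4 + 2.0761*n^3 - 2.5806*n^2 + 1.8053*n - 0.3157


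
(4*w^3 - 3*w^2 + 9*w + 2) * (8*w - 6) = 32*w^4 - 48*w^3 + 90*w^2 - 38*w - 12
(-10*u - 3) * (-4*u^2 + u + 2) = 40*u^3 + 2*u^2 - 23*u - 6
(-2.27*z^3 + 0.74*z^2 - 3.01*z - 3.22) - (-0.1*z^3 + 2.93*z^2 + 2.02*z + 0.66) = -2.17*z^3 - 2.19*z^2 - 5.03*z - 3.88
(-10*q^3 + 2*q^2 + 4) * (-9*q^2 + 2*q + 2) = 90*q^5 - 38*q^4 - 16*q^3 - 32*q^2 + 8*q + 8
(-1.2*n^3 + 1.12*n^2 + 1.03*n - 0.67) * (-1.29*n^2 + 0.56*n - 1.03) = 1.548*n^5 - 2.1168*n^4 + 0.5345*n^3 + 0.2875*n^2 - 1.4361*n + 0.6901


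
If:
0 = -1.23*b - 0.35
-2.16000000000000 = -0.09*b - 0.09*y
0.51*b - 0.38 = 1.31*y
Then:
No Solution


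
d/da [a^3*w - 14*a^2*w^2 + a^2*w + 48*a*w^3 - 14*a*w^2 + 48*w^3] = w*(3*a^2 - 28*a*w + 2*a + 48*w^2 - 14*w)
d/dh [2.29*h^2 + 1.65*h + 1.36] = 4.58*h + 1.65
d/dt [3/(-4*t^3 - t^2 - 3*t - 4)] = 3*(12*t^2 + 2*t + 3)/(4*t^3 + t^2 + 3*t + 4)^2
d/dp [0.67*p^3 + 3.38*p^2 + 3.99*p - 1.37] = 2.01*p^2 + 6.76*p + 3.99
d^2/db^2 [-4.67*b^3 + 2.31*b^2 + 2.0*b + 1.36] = 4.62 - 28.02*b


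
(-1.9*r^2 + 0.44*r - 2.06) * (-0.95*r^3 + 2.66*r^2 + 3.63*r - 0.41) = 1.805*r^5 - 5.472*r^4 - 3.7696*r^3 - 3.1034*r^2 - 7.6582*r + 0.8446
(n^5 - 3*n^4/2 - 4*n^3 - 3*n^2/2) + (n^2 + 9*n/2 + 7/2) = n^5 - 3*n^4/2 - 4*n^3 - n^2/2 + 9*n/2 + 7/2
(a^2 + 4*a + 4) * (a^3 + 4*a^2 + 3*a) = a^5 + 8*a^4 + 23*a^3 + 28*a^2 + 12*a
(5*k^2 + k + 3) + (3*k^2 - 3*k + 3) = 8*k^2 - 2*k + 6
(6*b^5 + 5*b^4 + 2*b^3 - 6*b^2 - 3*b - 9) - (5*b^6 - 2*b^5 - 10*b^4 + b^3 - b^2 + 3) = -5*b^6 + 8*b^5 + 15*b^4 + b^3 - 5*b^2 - 3*b - 12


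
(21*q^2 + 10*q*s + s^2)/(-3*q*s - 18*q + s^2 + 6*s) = (-21*q^2 - 10*q*s - s^2)/(3*q*s + 18*q - s^2 - 6*s)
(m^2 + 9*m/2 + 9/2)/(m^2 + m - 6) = (m + 3/2)/(m - 2)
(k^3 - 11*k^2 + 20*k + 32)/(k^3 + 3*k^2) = (k^3 - 11*k^2 + 20*k + 32)/(k^2*(k + 3))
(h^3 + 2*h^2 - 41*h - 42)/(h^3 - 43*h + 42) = (h + 1)/(h - 1)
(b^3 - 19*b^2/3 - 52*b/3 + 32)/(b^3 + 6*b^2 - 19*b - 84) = (3*b^2 - 28*b + 32)/(3*(b^2 + 3*b - 28))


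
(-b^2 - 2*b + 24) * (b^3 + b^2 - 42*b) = -b^5 - 3*b^4 + 64*b^3 + 108*b^2 - 1008*b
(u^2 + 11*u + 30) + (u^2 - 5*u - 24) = 2*u^2 + 6*u + 6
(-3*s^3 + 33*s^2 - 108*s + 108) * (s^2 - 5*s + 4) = -3*s^5 + 48*s^4 - 285*s^3 + 780*s^2 - 972*s + 432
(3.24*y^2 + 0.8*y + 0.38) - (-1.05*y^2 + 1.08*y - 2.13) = 4.29*y^2 - 0.28*y + 2.51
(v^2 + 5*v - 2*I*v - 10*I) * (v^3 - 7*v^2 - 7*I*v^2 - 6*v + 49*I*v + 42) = v^5 - 2*v^4 - 9*I*v^4 - 55*v^3 + 18*I*v^3 + 40*v^2 + 327*I*v^2 + 700*v - 24*I*v - 420*I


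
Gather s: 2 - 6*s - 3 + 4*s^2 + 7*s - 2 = 4*s^2 + s - 3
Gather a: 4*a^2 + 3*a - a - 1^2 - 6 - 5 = 4*a^2 + 2*a - 12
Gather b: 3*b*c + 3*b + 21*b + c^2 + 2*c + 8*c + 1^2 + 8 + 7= b*(3*c + 24) + c^2 + 10*c + 16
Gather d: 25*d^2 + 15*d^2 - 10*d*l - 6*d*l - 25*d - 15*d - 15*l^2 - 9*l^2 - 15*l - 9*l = 40*d^2 + d*(-16*l - 40) - 24*l^2 - 24*l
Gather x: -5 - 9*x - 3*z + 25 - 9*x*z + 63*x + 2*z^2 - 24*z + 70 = x*(54 - 9*z) + 2*z^2 - 27*z + 90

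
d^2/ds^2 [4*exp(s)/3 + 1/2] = 4*exp(s)/3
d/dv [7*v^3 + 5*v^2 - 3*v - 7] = 21*v^2 + 10*v - 3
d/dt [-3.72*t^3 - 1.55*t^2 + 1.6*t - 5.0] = -11.16*t^2 - 3.1*t + 1.6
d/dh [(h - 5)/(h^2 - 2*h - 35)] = (h^2 - 2*h - 2*(h - 5)*(h - 1) - 35)/(-h^2 + 2*h + 35)^2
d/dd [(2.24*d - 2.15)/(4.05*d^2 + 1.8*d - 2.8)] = (-9.072*d^2 + 17.415*d - 2.402)/(16.4025*d^4 + 14.58*d^3 - 19.44*d^2 - 10.08*d + 7.84)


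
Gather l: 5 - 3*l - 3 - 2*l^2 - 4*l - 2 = -2*l^2 - 7*l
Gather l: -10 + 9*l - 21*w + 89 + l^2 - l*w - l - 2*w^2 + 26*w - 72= l^2 + l*(8 - w) - 2*w^2 + 5*w + 7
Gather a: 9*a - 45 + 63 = 9*a + 18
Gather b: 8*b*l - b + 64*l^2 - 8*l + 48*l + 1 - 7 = b*(8*l - 1) + 64*l^2 + 40*l - 6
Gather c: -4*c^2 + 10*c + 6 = -4*c^2 + 10*c + 6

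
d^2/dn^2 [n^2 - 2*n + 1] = 2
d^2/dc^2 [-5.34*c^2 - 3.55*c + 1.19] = -10.6800000000000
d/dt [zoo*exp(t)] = zoo*exp(t)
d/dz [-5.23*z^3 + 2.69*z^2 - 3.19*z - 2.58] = -15.69*z^2 + 5.38*z - 3.19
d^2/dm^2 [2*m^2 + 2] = 4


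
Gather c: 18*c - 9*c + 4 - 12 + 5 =9*c - 3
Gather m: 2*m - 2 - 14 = 2*m - 16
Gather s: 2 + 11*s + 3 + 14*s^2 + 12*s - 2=14*s^2 + 23*s + 3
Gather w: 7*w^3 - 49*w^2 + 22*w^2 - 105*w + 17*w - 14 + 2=7*w^3 - 27*w^2 - 88*w - 12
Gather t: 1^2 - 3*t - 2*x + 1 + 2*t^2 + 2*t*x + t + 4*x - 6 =2*t^2 + t*(2*x - 2) + 2*x - 4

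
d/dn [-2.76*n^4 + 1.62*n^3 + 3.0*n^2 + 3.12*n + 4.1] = -11.04*n^3 + 4.86*n^2 + 6.0*n + 3.12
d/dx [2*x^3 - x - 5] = 6*x^2 - 1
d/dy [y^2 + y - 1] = 2*y + 1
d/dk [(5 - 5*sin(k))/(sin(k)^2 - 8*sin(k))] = 5*(cos(k) - 2/tan(k) + 8*cos(k)/sin(k)^2)/(sin(k) - 8)^2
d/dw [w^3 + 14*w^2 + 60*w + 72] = 3*w^2 + 28*w + 60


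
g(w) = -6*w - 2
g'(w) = -6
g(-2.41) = 12.46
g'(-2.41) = -6.00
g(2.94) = -19.64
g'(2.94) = -6.00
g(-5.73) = 32.38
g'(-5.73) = -6.00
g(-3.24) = 17.44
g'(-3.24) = -6.00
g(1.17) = -9.02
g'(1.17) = -6.00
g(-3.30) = 17.80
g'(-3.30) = -6.00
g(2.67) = -18.02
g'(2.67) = -6.00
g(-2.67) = 14.02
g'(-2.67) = -6.00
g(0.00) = -2.00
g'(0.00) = -6.00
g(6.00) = -38.00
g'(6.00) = -6.00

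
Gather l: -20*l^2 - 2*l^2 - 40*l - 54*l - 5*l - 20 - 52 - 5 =-22*l^2 - 99*l - 77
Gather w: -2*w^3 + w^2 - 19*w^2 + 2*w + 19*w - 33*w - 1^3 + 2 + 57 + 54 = -2*w^3 - 18*w^2 - 12*w + 112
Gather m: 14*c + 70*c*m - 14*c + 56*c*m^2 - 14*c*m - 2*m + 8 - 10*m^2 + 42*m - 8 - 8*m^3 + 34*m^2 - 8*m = -8*m^3 + m^2*(56*c + 24) + m*(56*c + 32)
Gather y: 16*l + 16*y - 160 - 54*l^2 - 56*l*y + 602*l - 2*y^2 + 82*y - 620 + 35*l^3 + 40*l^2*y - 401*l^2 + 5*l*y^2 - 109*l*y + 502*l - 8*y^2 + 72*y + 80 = 35*l^3 - 455*l^2 + 1120*l + y^2*(5*l - 10) + y*(40*l^2 - 165*l + 170) - 700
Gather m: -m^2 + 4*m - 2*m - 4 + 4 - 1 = -m^2 + 2*m - 1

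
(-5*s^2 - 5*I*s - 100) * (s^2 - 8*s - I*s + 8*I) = -5*s^4 + 40*s^3 - 105*s^2 + 840*s + 100*I*s - 800*I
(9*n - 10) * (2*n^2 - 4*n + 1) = 18*n^3 - 56*n^2 + 49*n - 10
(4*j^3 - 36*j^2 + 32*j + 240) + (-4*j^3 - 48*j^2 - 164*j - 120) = -84*j^2 - 132*j + 120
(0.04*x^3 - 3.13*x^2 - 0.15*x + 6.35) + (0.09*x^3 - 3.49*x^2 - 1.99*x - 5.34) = 0.13*x^3 - 6.62*x^2 - 2.14*x + 1.01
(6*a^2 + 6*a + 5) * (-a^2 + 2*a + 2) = -6*a^4 + 6*a^3 + 19*a^2 + 22*a + 10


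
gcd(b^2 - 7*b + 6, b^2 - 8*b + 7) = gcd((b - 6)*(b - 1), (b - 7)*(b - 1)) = b - 1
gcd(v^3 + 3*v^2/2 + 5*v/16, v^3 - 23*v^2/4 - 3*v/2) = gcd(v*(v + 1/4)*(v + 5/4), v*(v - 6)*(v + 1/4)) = v^2 + v/4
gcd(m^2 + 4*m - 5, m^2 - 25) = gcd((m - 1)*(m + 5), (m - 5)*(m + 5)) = m + 5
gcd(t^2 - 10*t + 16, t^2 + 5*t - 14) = t - 2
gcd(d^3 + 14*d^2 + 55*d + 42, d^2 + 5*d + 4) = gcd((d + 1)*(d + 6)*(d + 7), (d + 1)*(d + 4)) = d + 1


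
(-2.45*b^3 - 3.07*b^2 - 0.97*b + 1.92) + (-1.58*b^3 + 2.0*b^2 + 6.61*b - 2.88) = -4.03*b^3 - 1.07*b^2 + 5.64*b - 0.96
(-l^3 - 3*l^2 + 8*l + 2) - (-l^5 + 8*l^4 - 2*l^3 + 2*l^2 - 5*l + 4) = l^5 - 8*l^4 + l^3 - 5*l^2 + 13*l - 2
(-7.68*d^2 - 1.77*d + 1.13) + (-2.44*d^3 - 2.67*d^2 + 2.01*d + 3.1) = -2.44*d^3 - 10.35*d^2 + 0.24*d + 4.23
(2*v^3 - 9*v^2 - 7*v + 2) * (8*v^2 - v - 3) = 16*v^5 - 74*v^4 - 53*v^3 + 50*v^2 + 19*v - 6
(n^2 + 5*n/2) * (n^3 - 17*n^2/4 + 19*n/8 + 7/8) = n^5 - 7*n^4/4 - 33*n^3/4 + 109*n^2/16 + 35*n/16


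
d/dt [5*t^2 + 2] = 10*t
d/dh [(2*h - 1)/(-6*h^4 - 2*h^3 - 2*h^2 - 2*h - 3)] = 2*(18*h^4 - 8*h^3 - h^2 - 2*h - 4)/(36*h^8 + 24*h^7 + 28*h^6 + 32*h^5 + 48*h^4 + 20*h^3 + 16*h^2 + 12*h + 9)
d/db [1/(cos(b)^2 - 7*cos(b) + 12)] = (2*cos(b) - 7)*sin(b)/(cos(b)^2 - 7*cos(b) + 12)^2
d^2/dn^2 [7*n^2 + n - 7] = 14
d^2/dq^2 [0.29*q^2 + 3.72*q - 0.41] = 0.580000000000000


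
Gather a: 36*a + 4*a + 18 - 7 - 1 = 40*a + 10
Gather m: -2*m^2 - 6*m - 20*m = -2*m^2 - 26*m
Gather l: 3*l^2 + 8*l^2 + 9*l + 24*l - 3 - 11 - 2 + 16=11*l^2 + 33*l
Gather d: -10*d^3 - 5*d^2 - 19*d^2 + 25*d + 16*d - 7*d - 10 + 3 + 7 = -10*d^3 - 24*d^2 + 34*d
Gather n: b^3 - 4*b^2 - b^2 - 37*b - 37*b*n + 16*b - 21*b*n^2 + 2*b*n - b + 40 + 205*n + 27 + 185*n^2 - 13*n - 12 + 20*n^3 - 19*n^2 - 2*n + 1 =b^3 - 5*b^2 - 22*b + 20*n^3 + n^2*(166 - 21*b) + n*(190 - 35*b) + 56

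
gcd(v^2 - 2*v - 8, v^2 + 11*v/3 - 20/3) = 1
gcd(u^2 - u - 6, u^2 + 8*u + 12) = u + 2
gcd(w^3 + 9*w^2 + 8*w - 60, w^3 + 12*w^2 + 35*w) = w + 5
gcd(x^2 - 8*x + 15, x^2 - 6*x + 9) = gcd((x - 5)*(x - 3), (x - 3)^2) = x - 3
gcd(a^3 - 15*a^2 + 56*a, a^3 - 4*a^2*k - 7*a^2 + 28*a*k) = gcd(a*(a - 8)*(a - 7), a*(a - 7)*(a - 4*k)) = a^2 - 7*a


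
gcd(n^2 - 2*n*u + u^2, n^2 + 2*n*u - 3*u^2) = -n + u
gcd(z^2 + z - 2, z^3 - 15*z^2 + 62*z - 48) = z - 1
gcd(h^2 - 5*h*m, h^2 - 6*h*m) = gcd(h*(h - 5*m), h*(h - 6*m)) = h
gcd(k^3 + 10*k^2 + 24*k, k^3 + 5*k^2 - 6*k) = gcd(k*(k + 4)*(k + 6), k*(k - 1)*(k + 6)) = k^2 + 6*k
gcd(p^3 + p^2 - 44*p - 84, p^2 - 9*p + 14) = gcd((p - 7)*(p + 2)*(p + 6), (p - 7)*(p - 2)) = p - 7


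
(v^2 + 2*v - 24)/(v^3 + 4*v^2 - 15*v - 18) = (v - 4)/(v^2 - 2*v - 3)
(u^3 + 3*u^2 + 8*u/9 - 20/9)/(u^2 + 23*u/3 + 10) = (3*u^2 + 4*u - 4)/(3*(u + 6))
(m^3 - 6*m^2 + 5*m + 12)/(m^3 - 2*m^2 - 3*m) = (m - 4)/m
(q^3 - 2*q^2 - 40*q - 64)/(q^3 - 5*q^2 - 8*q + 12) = (q^2 - 4*q - 32)/(q^2 - 7*q + 6)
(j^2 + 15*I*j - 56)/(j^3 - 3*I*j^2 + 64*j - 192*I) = (j + 7*I)/(j^2 - 11*I*j - 24)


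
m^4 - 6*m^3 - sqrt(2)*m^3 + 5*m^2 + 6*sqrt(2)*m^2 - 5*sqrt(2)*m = m*(m - 5)*(m - 1)*(m - sqrt(2))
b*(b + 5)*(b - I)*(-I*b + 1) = -I*b^4 - 5*I*b^3 - I*b^2 - 5*I*b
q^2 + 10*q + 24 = (q + 4)*(q + 6)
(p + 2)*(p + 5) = p^2 + 7*p + 10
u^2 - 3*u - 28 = (u - 7)*(u + 4)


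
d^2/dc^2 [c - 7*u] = 0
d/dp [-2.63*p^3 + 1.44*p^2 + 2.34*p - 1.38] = -7.89*p^2 + 2.88*p + 2.34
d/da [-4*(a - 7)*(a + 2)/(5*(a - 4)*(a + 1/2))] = 24*(-a^2 - 16*a + 26)/(5*(4*a^4 - 28*a^3 + 33*a^2 + 56*a + 16))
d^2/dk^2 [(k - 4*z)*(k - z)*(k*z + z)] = 2*z*(3*k - 5*z + 1)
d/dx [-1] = 0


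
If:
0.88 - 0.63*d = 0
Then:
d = 1.40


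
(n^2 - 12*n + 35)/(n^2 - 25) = (n - 7)/(n + 5)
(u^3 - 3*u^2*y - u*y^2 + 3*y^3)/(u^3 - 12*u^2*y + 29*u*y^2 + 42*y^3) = (u^2 - 4*u*y + 3*y^2)/(u^2 - 13*u*y + 42*y^2)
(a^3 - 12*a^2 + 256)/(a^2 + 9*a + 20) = (a^2 - 16*a + 64)/(a + 5)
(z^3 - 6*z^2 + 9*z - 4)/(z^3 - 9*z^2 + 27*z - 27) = (z^3 - 6*z^2 + 9*z - 4)/(z^3 - 9*z^2 + 27*z - 27)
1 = 1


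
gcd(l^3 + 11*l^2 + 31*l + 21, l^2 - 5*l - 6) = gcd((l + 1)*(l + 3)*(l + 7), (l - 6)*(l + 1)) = l + 1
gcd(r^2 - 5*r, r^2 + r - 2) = 1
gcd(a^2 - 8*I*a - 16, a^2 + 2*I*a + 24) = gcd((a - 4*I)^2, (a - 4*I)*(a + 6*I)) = a - 4*I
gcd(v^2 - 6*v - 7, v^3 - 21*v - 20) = v + 1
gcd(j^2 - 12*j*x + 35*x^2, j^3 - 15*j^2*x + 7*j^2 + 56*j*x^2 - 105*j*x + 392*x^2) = -j + 7*x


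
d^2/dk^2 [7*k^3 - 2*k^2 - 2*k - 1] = 42*k - 4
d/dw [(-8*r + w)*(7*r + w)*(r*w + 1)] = -56*r^3 - 2*r^2*w + 3*r*w^2 - r + 2*w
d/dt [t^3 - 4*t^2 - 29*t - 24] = 3*t^2 - 8*t - 29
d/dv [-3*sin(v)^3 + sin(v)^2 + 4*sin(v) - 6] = (-9*sin(v)^2 + 2*sin(v) + 4)*cos(v)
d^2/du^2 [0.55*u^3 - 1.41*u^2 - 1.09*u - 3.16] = 3.3*u - 2.82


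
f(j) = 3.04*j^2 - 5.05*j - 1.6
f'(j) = 6.08*j - 5.05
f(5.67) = 67.50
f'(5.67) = 29.42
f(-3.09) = 43.03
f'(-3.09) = -23.84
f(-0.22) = -0.34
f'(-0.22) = -6.39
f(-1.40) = 11.43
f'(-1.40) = -13.56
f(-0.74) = 3.80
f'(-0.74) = -9.55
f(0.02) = -1.70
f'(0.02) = -4.93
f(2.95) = 9.96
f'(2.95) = 12.89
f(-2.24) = 24.97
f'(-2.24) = -18.67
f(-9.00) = 290.09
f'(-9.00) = -59.77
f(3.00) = 10.61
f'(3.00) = 13.19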